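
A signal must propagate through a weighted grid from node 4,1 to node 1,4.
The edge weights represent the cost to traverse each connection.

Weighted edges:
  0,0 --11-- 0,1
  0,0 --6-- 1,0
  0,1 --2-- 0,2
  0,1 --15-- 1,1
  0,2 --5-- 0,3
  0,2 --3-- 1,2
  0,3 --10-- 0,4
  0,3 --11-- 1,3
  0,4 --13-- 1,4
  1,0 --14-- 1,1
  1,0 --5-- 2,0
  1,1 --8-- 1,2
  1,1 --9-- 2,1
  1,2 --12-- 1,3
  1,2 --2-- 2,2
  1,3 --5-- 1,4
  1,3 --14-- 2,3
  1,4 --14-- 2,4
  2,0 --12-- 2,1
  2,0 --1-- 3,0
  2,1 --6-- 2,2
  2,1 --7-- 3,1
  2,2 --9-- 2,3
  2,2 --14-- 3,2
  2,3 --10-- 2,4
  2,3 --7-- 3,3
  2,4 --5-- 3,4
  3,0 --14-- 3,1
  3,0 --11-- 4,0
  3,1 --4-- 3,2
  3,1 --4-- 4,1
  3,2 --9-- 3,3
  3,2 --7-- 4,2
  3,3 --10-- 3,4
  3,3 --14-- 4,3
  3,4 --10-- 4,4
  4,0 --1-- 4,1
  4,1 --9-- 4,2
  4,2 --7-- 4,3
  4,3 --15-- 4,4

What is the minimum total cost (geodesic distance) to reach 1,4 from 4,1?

Shortest path: 4,1 → 3,1 → 2,1 → 2,2 → 1,2 → 1,3 → 1,4, total weight = 36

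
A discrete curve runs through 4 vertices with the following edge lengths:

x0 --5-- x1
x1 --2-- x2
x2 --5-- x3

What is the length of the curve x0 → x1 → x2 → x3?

Arc length = 5 + 2 + 5 = 12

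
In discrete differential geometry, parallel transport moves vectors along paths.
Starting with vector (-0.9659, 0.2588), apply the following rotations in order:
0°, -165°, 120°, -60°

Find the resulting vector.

Total rotation: 0° + (-165°) + 120° + (-60°) = -105°. Final vector: (0.5000, 0.8660)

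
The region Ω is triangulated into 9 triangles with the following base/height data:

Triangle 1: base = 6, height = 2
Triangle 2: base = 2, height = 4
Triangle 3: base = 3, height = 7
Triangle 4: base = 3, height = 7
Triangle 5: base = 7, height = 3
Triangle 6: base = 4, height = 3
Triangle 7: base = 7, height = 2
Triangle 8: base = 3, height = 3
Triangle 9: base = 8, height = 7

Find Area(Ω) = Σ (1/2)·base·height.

(1/2)×6×2 + (1/2)×2×4 + (1/2)×3×7 + (1/2)×3×7 + (1/2)×7×3 + (1/2)×4×3 + (1/2)×7×2 + (1/2)×3×3 + (1/2)×8×7 = 87.0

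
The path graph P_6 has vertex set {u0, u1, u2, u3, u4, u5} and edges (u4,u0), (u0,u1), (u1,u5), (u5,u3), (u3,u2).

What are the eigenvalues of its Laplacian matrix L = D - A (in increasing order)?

The path graph P_n has Laplacian eigenvalues λ_k = 2 − 2cos(kπ/n), k = 0, 1, …, n−1. Here n = 6:
k=0: 2 − 2cos(0) = 0.0; k=1: 2 − 2cos(π/6) = 0.2679; k=2: 2 − 2cos(π/3) = 1.0; k=3: 2 − 2cos(π/2) = 2.0; k=4: 2 − 2cos(2π/3) = 3.0; k=5: 2 − 2cos(5π/6) = 3.7321.
Laplacian eigenvalues (increasing order): [0.0, 0.2679, 1.0, 2.0, 3.0, 3.7321]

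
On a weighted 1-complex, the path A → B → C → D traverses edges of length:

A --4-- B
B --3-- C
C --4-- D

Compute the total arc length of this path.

Arc length = 4 + 3 + 4 = 11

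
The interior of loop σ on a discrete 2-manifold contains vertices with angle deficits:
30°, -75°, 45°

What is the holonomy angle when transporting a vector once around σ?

Holonomy = total enclosed curvature = 30° + (-75°) + 45° = 0°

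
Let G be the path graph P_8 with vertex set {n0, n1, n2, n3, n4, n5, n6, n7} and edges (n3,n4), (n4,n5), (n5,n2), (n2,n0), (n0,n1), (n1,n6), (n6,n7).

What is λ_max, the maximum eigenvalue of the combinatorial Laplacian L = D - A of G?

The path graph P_n has Laplacian eigenvalues λ_k = 2 − 2cos(kπ/n), k = 0, 1, …, n−1. Here n = 8:
k=0: 2 − 2cos(0) = 0.0; k=1: 2 − 2cos(π/8) = 0.1522; k=2: 2 − 2cos(π/4) = 0.5858; k=3: 2 − 2cos(3π/8) = 1.2346; k=4: 2 − 2cos(π/2) = 2.0; k=5: 2 − 2cos(5π/8) = 2.7654; k=6: 2 − 2cos(3π/4) = 3.4142; k=7: 2 − 2cos(7π/8) = 3.8478.
Laplacian eigenvalues: [0.0, 0.1522, 0.5858, 1.2346, 2.0, 2.7654, 3.4142, 3.8478]. Largest eigenvalue (spectral radius) = 3.8478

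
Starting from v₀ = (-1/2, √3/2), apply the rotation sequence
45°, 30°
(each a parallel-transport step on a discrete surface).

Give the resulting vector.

Total rotation: 45° + 30° = 75°. Final vector: (-0.9659, -0.2588)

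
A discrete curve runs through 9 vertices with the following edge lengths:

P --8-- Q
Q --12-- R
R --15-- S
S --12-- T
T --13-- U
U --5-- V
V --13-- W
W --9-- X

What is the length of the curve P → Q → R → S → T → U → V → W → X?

Arc length = 8 + 12 + 15 + 12 + 13 + 5 + 13 + 9 = 87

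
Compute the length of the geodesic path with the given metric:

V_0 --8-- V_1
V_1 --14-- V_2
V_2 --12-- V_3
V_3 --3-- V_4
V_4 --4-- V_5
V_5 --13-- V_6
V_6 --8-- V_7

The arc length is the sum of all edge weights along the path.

Arc length = 8 + 14 + 12 + 3 + 4 + 13 + 8 = 62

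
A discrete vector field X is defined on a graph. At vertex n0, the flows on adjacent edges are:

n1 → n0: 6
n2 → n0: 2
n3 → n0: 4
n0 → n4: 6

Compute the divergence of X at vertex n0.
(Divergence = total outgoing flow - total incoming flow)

Divergence = sum of outgoing flows = (-6) + (-2) + (-4) + 6 = -6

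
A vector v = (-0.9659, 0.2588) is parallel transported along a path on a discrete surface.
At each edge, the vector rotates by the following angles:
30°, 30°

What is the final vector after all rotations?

Total rotation: 30° + 30° = 60°. Final vector: (-0.7071, -0.7071)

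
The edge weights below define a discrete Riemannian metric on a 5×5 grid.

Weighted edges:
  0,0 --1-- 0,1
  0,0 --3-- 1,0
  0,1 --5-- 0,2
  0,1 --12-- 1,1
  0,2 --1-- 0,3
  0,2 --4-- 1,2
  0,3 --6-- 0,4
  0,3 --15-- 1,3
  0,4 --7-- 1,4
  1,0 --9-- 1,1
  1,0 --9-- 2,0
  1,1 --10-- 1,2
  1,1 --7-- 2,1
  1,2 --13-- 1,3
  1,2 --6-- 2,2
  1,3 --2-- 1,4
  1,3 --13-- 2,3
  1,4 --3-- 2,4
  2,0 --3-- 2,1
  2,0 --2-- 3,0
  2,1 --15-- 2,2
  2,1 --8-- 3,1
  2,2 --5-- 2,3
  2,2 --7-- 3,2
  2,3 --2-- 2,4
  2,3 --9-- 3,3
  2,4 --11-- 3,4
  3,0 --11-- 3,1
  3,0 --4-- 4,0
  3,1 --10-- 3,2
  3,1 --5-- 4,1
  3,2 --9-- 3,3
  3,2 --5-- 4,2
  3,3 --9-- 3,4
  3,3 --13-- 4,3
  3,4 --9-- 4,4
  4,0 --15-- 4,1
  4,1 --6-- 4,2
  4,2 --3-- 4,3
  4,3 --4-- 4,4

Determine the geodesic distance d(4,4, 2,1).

Shortest path: 4,4 → 4,3 → 4,2 → 4,1 → 3,1 → 2,1, total weight = 26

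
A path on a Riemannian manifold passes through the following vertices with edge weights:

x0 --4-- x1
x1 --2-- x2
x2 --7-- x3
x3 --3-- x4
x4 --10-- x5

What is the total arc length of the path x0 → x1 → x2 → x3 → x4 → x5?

Arc length = 4 + 2 + 7 + 3 + 10 = 26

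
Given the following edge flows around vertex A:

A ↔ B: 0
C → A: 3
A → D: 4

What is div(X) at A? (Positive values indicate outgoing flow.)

Divergence = sum of outgoing flows = 0 + (-3) + 4 = 1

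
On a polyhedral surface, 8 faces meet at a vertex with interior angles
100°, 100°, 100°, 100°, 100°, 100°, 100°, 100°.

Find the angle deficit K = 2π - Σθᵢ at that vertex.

Sum of angles = 800°. K = 360° - 800° = -440°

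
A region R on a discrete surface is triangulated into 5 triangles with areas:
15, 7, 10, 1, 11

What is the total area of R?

15 + 7 + 10 + 1 + 11 = 44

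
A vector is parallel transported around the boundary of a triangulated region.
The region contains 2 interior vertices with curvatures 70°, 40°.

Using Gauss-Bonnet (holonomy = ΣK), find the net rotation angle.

Holonomy = total enclosed curvature = 70° + 40° = 110°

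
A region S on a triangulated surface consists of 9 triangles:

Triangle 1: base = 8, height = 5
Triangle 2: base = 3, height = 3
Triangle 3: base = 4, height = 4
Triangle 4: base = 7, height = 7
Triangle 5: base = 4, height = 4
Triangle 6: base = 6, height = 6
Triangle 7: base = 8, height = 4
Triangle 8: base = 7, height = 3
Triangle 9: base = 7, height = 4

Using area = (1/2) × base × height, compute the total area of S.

(1/2)×8×5 + (1/2)×3×3 + (1/2)×4×4 + (1/2)×7×7 + (1/2)×4×4 + (1/2)×6×6 + (1/2)×8×4 + (1/2)×7×3 + (1/2)×7×4 = 123.5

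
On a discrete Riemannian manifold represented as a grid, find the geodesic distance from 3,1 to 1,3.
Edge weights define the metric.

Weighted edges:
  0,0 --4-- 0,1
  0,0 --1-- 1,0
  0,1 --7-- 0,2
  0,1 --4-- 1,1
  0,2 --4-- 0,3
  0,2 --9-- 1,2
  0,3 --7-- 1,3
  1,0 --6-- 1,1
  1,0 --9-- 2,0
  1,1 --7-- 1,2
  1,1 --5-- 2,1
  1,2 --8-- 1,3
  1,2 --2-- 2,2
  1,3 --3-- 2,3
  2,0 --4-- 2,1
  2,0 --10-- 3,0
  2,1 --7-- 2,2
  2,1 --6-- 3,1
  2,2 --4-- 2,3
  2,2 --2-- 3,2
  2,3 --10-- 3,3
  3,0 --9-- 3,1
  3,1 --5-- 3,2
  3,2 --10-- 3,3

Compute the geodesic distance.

Shortest path: 3,1 → 3,2 → 2,2 → 2,3 → 1,3, total weight = 14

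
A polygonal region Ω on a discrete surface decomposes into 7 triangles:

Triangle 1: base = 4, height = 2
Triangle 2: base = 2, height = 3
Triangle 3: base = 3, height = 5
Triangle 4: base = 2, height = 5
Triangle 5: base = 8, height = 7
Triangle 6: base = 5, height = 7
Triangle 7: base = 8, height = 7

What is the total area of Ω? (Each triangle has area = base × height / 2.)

(1/2)×4×2 + (1/2)×2×3 + (1/2)×3×5 + (1/2)×2×5 + (1/2)×8×7 + (1/2)×5×7 + (1/2)×8×7 = 93.0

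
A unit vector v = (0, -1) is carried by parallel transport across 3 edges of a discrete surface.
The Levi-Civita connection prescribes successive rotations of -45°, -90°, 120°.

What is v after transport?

Total rotation: (-45°) + (-90°) + 120° = -15°. Final vector: (-0.2588, -0.9659)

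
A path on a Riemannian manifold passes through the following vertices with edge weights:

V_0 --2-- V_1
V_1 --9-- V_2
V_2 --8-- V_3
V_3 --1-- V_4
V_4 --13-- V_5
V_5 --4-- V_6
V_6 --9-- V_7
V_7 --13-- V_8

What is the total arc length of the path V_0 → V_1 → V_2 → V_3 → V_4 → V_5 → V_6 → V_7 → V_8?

Arc length = 2 + 9 + 8 + 1 + 13 + 4 + 9 + 13 = 59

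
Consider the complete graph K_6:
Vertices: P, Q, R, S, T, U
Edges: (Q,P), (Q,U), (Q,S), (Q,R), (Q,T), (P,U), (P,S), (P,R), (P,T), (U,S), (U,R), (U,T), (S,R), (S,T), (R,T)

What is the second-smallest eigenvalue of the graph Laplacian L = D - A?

For the complete graph K_n, L = nI − J (J = all-ones matrix). J has eigenvalues n (once, eigenvector 𝟙) and 0 (multiplicity n−1), so L has eigenvalues 0 (once) and n (multiplicity n−1). Here n = 6: eigenvalue 0 once and 6 with multiplicity 5.
Laplacian eigenvalues: [0.0, 6.0, 6.0, 6.0, 6.0, 6.0]. Algebraic connectivity (smallest non-zero eigenvalue) = 6.0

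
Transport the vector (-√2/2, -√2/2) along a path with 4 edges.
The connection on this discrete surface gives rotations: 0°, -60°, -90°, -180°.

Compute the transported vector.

Total rotation: 0° + (-60°) + (-90°) + (-180°) = -330° ≡ 30° (mod 360°). Final vector: (-0.2588, -0.9659)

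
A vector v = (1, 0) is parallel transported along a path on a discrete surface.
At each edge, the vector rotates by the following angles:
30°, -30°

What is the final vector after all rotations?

Total rotation: 30° + (-30°) = 0°. Final vector: (1, 0)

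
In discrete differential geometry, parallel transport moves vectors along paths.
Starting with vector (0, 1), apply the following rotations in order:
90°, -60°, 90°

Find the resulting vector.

Total rotation: 90° + (-60°) + 90° = 120°. Final vector: (-0.8660, -0.5000)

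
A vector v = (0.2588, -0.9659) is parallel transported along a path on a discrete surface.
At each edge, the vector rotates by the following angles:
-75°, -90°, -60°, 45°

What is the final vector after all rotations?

Total rotation: (-75°) + (-90°) + (-60°) + 45° = -180° ≡ 180° (mod 360°). Final vector: (-0.2588, 0.9659)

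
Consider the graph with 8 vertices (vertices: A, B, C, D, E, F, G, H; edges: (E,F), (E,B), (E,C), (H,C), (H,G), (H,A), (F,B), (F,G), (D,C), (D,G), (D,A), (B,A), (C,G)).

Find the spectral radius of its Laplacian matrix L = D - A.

Degrees: deg(A) = 3, deg(B) = 3, deg(C) = 4, deg(D) = 3, deg(E) = 3, deg(F) = 3, deg(G) = 4, deg(H) = 3.
L = D − A with rows/columns ordered (A, B, C, D, E, F, G, H):
  [ 3, -1,  0, -1,  0,  0,  0, -1]
  [-1,  3,  0,  0, -1, -1,  0,  0]
  [ 0,  0,  4, -1, -1,  0, -1, -1]
  [-1,  0, -1,  3,  0,  0, -1,  0]
  [ 0, -1, -1,  0,  3, -1,  0,  0]
  [ 0, -1,  0,  0, -1,  3, -1,  0]
  [ 0,  0, -1, -1,  0, -1,  4, -1]
  [-1,  0, -1,  0,  0,  0, -1,  3]
Characteristic polynomial: det(λI − L) = λ(λ² − 7λ + 8)(λ² − 7λ + 11)(λ − 3)(λ² − 9λ + 19).
Roots: λ = 0; (λ² − 7λ + 8) = 0 ⇒ λ = (7 ± √17)/2 ≈ 1.4384, 5.5616; (λ² − 7λ + 11) = 0 ⇒ λ = (7 ± √5)/2 ≈ 2.382, 4.618; (λ − 3) = 0 ⇒ λ = 3; (λ² − 9λ + 19) = 0 ⇒ λ = (9 ± √5)/2 ≈ 3.382, 5.618.
(Check: the roots sum (with multiplicity) to 26, matching trace L = Σdeg = 2·13 = 26.)
Laplacian eigenvalues: [0.0, 1.4384, 2.382, 3.0, 3.382, 4.618, 5.5616, 5.618]. Largest eigenvalue (spectral radius) = 5.618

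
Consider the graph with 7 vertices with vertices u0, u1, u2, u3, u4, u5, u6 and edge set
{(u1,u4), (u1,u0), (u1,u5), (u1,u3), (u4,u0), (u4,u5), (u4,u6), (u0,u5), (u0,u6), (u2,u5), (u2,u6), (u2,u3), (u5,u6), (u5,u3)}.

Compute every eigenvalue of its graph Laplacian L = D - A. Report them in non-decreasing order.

Degrees: deg(u0) = 4, deg(u1) = 4, deg(u2) = 3, deg(u3) = 3, deg(u4) = 4, deg(u5) = 6, deg(u6) = 4.
L = D − A with rows/columns ordered (u0, u1, u2, u3, u4, u5, u6):
  [ 4, -1,  0,  0, -1, -1, -1]
  [-1,  4,  0, -1, -1, -1,  0]
  [ 0,  0,  3, -1,  0, -1, -1]
  [ 0, -1, -1,  3,  0, -1,  0]
  [-1, -1,  0,  0,  4, -1, -1]
  [-1, -1, -1, -1, -1,  6, -1]
  [-1,  0, -1,  0, -1, -1,  4]
Characteristic polynomial: det(λI − L) = λ(λ² − 8λ + 13)(λ − 3)(λ − 5)²(λ − 7).
Roots: λ = 0; (λ² − 8λ + 13) = 0 ⇒ λ = 4 ± √3 ≈ 2.2679, 5.7321; (λ − 3) = 0 ⇒ λ = 3; (λ − 5) = 0 ⇒ λ = 5 (multiplicity 2); (λ − 7) = 0 ⇒ λ = 7.
(Check: the roots sum (with multiplicity) to 28, matching trace L = Σdeg = 2·14 = 28.)
Laplacian eigenvalues (increasing order): [0.0, 2.2679, 3.0, 5.0, 5.0, 5.7321, 7.0]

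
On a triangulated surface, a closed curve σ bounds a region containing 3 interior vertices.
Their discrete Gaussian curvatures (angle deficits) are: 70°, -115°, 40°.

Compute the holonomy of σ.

Holonomy = total enclosed curvature = 70° + (-115°) + 40° = -5°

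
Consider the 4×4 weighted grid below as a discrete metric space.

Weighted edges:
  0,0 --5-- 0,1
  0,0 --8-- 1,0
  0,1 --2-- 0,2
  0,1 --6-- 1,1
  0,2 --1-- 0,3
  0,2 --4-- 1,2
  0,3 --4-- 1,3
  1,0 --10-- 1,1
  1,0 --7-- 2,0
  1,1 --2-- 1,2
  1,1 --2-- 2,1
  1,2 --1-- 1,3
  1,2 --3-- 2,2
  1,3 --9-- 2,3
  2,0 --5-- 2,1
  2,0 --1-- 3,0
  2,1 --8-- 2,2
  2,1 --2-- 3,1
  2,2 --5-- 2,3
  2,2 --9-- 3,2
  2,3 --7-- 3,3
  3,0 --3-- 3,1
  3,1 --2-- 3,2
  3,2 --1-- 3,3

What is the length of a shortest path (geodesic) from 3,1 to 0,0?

Shortest path: 3,1 → 2,1 → 1,1 → 0,1 → 0,0, total weight = 15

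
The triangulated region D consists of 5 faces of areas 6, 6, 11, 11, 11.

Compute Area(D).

6 + 6 + 11 + 11 + 11 = 45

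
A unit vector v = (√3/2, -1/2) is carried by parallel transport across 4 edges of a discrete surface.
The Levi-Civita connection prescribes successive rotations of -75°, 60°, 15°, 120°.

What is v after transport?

Total rotation: (-75°) + 60° + 15° + 120° = 120°. Final vector: (0, 1)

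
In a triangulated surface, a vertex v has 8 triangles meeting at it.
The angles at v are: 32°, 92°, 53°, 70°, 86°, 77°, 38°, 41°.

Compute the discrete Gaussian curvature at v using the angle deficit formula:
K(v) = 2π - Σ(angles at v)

Sum of angles = 489°. K = 360° - 489° = -129° = -43π/60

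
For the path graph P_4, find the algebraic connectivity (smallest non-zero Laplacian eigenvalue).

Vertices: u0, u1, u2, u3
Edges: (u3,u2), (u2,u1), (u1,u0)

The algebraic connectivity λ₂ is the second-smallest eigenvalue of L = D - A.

The path graph P_n has Laplacian eigenvalues λ_k = 2 − 2cos(kπ/n), k = 0, 1, …, n−1. Here n = 4:
k=0: 2 − 2cos(0) = 0.0; k=1: 2 − 2cos(π/4) = 0.5858; k=2: 2 − 2cos(π/2) = 2.0; k=3: 2 − 2cos(3π/4) = 3.4142.
Laplacian eigenvalues: [0.0, 0.5858, 2.0, 3.4142]. Algebraic connectivity (smallest non-zero eigenvalue) = 0.5858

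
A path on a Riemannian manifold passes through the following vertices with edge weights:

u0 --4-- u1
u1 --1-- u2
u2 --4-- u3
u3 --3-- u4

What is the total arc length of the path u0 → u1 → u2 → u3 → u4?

Arc length = 4 + 1 + 4 + 3 = 12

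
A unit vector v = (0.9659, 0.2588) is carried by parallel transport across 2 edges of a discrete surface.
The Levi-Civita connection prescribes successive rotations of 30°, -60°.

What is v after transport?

Total rotation: 30° + (-60°) = -30°. Final vector: (0.9659, -0.2588)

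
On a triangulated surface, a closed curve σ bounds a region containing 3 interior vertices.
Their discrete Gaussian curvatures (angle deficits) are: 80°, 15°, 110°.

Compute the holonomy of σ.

Holonomy = total enclosed curvature = 80° + 15° + 110° = 205°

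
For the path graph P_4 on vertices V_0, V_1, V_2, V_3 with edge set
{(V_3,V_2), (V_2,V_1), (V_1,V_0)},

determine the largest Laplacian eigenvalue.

The path graph P_n has Laplacian eigenvalues λ_k = 2 − 2cos(kπ/n), k = 0, 1, …, n−1. Here n = 4:
k=0: 2 − 2cos(0) = 0.0; k=1: 2 − 2cos(π/4) = 0.5858; k=2: 2 − 2cos(π/2) = 2.0; k=3: 2 − 2cos(3π/4) = 3.4142.
Laplacian eigenvalues: [0.0, 0.5858, 2.0, 3.4142]. Largest eigenvalue (spectral radius) = 3.4142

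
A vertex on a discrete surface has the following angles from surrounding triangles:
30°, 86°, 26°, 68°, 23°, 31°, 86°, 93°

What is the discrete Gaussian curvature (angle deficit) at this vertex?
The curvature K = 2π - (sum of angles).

Sum of angles = 443°. K = 360° - 443° = -83° = -83π/180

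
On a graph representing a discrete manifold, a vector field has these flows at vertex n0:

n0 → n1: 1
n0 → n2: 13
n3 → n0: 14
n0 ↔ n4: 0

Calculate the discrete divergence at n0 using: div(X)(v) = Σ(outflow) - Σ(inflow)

Divergence = sum of outgoing flows = 1 + 13 + (-14) + 0 = 0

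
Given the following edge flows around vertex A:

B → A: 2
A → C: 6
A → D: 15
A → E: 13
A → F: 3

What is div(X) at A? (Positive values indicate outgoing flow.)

Divergence = sum of outgoing flows = (-2) + 6 + 15 + 13 + 3 = 35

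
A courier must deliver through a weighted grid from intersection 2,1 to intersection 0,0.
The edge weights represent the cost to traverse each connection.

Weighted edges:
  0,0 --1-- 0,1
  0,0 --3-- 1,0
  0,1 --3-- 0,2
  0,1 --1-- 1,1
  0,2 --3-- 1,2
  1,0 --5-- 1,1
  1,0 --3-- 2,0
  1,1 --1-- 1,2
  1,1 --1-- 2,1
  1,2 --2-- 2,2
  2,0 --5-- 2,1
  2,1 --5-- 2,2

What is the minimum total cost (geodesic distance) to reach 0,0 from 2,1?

Shortest path: 2,1 → 1,1 → 0,1 → 0,0, total weight = 3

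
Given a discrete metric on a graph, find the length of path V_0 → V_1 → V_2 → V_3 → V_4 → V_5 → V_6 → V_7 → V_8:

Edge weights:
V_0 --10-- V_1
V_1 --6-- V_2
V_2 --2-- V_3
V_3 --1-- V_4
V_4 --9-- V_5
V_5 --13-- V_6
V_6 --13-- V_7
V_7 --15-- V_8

Arc length = 10 + 6 + 2 + 1 + 9 + 13 + 13 + 15 = 69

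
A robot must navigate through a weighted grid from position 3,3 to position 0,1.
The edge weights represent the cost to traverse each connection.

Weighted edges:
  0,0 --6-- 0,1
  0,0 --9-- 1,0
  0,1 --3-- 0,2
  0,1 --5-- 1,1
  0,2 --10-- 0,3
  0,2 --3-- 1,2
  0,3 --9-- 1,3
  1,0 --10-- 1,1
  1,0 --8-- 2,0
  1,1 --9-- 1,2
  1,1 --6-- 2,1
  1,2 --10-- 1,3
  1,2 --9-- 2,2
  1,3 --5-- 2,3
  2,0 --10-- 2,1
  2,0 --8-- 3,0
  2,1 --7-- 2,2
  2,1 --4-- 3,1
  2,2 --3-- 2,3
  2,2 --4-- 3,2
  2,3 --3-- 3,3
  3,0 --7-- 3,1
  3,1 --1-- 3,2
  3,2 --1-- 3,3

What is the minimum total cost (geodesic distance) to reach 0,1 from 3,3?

Shortest path: 3,3 → 3,2 → 3,1 → 2,1 → 1,1 → 0,1, total weight = 17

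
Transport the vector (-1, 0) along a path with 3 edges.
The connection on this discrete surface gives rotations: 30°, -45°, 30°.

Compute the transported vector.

Total rotation: 30° + (-45°) + 30° = 15°. Final vector: (-0.9659, -0.2588)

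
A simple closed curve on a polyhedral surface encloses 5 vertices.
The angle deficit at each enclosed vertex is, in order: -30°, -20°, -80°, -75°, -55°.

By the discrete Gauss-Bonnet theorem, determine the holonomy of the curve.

Holonomy = total enclosed curvature = (-30°) + (-20°) + (-80°) + (-75°) + (-55°) = -260°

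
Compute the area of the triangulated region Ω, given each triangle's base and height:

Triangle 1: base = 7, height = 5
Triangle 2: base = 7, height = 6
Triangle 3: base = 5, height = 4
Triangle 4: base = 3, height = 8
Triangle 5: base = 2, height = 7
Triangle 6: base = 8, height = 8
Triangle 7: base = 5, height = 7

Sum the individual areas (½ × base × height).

(1/2)×7×5 + (1/2)×7×6 + (1/2)×5×4 + (1/2)×3×8 + (1/2)×2×7 + (1/2)×8×8 + (1/2)×5×7 = 117.0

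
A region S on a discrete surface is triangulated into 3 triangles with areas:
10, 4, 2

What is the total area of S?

10 + 4 + 2 = 16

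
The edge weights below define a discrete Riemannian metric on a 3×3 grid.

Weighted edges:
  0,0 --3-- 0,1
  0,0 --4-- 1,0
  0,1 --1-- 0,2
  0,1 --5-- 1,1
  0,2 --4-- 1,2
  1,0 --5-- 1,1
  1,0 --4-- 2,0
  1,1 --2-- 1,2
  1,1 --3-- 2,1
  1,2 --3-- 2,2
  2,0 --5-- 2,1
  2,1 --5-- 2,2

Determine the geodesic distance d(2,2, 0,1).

Shortest path: 2,2 → 1,2 → 0,2 → 0,1, total weight = 8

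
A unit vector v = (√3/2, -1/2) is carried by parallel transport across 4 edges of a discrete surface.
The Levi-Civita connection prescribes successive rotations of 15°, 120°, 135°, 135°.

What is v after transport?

Total rotation: 15° + 120° + 135° + 135° = 405° ≡ 45° (mod 360°). Final vector: (0.9659, 0.2588)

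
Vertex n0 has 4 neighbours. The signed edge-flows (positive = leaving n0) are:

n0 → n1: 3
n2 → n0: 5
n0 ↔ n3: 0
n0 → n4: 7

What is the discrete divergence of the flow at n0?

Divergence = sum of outgoing flows = 3 + (-5) + 0 + 7 = 5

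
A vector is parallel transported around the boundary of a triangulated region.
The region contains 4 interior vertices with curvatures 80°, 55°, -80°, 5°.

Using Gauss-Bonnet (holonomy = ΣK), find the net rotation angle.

Holonomy = total enclosed curvature = 80° + 55° + (-80°) + 5° = 60°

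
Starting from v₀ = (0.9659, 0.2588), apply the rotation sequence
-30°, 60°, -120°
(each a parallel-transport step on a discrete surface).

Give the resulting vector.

Total rotation: (-30°) + 60° + (-120°) = -90°. Final vector: (0.2588, -0.9659)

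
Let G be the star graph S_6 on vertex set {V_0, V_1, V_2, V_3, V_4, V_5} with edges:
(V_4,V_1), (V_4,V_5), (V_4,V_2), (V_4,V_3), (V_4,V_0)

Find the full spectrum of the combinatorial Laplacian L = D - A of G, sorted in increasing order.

The star S_6 is the complete bipartite graph K_{1,5} (one hub of degree 5, 5 leaves of degree 1). The Laplacian spectrum of K_{p,q} is 0, p (multiplicity q−1), q (multiplicity p−1), p+q. With p = 1, q = 5: 0 once, 1 with multiplicity 4, and 6 once. (Check: trace L = sum of degrees = 10 = 4·1 + 6.)
Laplacian eigenvalues (increasing order): [0.0, 1.0, 1.0, 1.0, 1.0, 6.0]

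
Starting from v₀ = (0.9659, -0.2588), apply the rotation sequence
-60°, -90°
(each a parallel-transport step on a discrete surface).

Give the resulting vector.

Total rotation: (-60°) + (-90°) = -150°. Final vector: (-0.9659, -0.2588)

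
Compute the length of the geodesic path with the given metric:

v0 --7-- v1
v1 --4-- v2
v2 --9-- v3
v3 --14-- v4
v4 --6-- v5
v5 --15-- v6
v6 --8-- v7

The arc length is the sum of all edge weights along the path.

Arc length = 7 + 4 + 9 + 14 + 6 + 15 + 8 = 63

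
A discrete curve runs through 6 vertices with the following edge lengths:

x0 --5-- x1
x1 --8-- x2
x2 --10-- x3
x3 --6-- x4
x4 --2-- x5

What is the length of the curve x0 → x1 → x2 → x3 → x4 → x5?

Arc length = 5 + 8 + 10 + 6 + 2 = 31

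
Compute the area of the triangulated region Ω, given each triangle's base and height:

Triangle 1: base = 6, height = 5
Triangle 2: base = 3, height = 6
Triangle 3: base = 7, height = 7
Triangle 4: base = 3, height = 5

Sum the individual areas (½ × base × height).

(1/2)×6×5 + (1/2)×3×6 + (1/2)×7×7 + (1/2)×3×5 = 56.0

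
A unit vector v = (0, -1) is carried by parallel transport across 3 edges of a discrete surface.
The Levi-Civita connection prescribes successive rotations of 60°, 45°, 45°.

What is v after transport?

Total rotation: 60° + 45° + 45° = 150°. Final vector: (0.5000, 0.8660)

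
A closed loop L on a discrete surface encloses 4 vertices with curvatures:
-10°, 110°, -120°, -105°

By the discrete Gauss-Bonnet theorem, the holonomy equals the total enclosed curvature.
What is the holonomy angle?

Holonomy = total enclosed curvature = (-10°) + 110° + (-120°) + (-105°) = -125°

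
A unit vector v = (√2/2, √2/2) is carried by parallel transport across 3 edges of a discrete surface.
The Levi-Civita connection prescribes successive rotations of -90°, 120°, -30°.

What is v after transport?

Total rotation: (-90°) + 120° + (-30°) = 0°. Final vector: (0.7071, 0.7071)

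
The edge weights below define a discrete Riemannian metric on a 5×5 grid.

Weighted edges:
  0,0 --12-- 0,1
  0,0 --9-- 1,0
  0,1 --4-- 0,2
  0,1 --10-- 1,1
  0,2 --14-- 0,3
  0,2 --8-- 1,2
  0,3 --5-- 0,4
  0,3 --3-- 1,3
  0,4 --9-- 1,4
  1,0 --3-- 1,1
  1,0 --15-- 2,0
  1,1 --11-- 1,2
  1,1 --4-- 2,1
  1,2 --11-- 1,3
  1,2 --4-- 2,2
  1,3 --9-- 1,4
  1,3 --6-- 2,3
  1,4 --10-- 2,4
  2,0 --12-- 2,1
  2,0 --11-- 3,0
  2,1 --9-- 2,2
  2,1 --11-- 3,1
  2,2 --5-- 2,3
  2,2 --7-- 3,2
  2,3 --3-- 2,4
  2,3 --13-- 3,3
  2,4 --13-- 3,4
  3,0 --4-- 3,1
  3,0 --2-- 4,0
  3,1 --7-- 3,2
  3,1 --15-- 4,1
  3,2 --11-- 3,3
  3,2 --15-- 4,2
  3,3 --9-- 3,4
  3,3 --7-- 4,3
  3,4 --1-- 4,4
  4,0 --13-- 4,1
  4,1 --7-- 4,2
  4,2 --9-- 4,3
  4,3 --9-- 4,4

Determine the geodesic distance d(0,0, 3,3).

Shortest path: 0,0 → 1,0 → 1,1 → 2,1 → 2,2 → 2,3 → 3,3, total weight = 43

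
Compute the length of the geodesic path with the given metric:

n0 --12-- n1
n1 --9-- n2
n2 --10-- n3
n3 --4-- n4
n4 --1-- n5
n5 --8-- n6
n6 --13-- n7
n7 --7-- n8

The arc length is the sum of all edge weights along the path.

Arc length = 12 + 9 + 10 + 4 + 1 + 8 + 13 + 7 = 64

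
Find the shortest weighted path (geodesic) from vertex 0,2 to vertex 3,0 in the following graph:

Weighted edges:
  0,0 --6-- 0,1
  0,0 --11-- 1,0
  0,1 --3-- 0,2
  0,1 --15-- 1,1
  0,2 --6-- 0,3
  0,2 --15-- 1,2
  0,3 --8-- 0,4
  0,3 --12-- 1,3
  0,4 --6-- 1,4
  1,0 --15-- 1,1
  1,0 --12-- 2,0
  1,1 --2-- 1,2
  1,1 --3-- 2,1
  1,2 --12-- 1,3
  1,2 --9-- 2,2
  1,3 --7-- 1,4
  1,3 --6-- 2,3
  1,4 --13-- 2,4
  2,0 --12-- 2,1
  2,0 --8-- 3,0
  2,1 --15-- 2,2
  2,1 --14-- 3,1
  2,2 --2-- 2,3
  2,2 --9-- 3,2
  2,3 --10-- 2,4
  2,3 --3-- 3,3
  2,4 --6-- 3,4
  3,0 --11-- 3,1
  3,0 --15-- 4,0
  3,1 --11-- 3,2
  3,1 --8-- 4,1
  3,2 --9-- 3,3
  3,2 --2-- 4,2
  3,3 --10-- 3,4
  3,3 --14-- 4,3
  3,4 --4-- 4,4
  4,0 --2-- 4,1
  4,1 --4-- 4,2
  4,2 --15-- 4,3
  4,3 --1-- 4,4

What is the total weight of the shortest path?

Shortest path: 0,2 → 0,1 → 0,0 → 1,0 → 2,0 → 3,0, total weight = 40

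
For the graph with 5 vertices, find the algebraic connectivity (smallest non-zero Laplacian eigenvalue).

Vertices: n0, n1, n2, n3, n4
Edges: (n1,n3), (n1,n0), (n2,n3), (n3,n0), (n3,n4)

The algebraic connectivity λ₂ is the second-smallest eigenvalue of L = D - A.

Degrees: deg(n0) = 2, deg(n1) = 2, deg(n2) = 1, deg(n3) = 4, deg(n4) = 1.
L = D − A with rows/columns ordered (n0, n1, n2, n3, n4):
  [ 2, -1,  0, -1,  0]
  [-1,  2,  0, -1,  0]
  [ 0,  0,  1, -1,  0]
  [-1, -1, -1,  4, -1]
  [ 0,  0,  0, -1,  1]
Characteristic polynomial: det(λI − L) = λ(λ − 1)²(λ − 3)(λ − 5).
Roots: λ = 0; (λ − 1) = 0 ⇒ λ = 1 (multiplicity 2); (λ − 3) = 0 ⇒ λ = 3; (λ − 5) = 0 ⇒ λ = 5.
(Check: the roots sum (with multiplicity) to 10, matching trace L = Σdeg = 2·5 = 10.)
Laplacian eigenvalues: [0.0, 1.0, 1.0, 3.0, 5.0]. Algebraic connectivity (smallest non-zero eigenvalue) = 1.0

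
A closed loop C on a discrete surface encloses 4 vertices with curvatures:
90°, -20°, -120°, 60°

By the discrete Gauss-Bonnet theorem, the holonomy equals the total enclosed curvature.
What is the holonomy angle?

Holonomy = total enclosed curvature = 90° + (-20°) + (-120°) + 60° = 10°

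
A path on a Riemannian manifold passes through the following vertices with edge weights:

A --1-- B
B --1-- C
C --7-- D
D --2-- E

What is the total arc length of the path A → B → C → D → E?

Arc length = 1 + 1 + 7 + 2 = 11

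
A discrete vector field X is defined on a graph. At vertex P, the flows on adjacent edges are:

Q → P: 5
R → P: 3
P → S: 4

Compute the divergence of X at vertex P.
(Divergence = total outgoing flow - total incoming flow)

Divergence = sum of outgoing flows = (-5) + (-3) + 4 = -4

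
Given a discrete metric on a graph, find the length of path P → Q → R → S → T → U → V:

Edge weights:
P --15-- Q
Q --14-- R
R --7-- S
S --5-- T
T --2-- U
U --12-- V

Arc length = 15 + 14 + 7 + 5 + 2 + 12 = 55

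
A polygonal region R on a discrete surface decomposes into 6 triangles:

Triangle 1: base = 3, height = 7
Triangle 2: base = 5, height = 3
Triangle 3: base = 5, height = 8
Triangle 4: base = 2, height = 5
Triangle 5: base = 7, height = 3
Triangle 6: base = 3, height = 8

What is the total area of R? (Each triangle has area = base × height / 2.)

(1/2)×3×7 + (1/2)×5×3 + (1/2)×5×8 + (1/2)×2×5 + (1/2)×7×3 + (1/2)×3×8 = 65.5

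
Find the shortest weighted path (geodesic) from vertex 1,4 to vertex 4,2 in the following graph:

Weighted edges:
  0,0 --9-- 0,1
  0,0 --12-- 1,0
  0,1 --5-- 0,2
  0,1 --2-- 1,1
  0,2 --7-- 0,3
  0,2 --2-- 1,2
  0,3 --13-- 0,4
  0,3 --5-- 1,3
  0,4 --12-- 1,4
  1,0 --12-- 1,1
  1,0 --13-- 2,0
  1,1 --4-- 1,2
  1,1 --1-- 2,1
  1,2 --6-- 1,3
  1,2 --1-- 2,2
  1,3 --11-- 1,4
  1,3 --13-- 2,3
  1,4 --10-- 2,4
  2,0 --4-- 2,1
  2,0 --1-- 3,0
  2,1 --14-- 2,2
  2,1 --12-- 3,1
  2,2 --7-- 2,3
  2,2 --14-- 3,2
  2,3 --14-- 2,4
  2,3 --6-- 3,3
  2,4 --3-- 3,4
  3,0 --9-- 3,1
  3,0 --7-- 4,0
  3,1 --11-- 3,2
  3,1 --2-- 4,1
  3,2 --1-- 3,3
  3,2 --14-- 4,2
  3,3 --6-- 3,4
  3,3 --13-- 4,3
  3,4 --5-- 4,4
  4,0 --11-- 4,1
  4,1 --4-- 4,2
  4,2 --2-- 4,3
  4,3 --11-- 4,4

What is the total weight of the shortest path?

Shortest path: 1,4 → 2,4 → 3,4 → 4,4 → 4,3 → 4,2, total weight = 31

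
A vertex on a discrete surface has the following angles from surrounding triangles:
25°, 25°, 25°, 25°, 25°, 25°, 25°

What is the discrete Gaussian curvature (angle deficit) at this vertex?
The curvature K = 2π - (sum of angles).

Sum of angles = 175°. K = 360° - 175° = 185°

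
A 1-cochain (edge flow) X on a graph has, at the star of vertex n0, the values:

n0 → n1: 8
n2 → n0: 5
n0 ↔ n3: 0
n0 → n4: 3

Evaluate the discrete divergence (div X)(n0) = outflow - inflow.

Divergence = sum of outgoing flows = 8 + (-5) + 0 + 3 = 6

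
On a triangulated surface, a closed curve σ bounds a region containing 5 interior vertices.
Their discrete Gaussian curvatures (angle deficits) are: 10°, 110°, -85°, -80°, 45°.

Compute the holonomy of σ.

Holonomy = total enclosed curvature = 10° + 110° + (-85°) + (-80°) + 45° = 0°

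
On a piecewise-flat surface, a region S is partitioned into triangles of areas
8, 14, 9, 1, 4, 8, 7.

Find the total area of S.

8 + 14 + 9 + 1 + 4 + 8 + 7 = 51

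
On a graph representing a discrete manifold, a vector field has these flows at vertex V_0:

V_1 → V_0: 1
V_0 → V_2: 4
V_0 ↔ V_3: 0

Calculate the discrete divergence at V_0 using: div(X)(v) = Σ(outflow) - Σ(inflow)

Divergence = sum of outgoing flows = (-1) + 4 + 0 = 3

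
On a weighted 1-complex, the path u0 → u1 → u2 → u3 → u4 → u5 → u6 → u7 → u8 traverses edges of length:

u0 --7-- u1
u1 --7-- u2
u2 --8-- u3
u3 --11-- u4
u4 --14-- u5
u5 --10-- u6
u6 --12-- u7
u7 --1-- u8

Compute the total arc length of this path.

Arc length = 7 + 7 + 8 + 11 + 14 + 10 + 12 + 1 = 70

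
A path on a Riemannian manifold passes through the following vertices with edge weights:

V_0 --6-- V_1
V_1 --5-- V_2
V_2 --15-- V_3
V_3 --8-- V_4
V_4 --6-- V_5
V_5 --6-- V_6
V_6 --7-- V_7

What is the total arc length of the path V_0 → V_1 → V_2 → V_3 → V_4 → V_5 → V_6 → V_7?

Arc length = 6 + 5 + 15 + 8 + 6 + 6 + 7 = 53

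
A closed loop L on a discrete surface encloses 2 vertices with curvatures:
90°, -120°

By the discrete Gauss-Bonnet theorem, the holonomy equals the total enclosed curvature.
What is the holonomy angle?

Holonomy = total enclosed curvature = 90° + (-120°) = -30°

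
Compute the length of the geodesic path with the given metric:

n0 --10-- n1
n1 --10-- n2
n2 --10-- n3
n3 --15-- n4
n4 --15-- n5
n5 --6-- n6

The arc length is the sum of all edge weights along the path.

Arc length = 10 + 10 + 10 + 15 + 15 + 6 = 66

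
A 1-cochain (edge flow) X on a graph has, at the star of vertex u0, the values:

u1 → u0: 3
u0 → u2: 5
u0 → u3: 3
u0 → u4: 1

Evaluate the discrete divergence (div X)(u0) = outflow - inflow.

Divergence = sum of outgoing flows = (-3) + 5 + 3 + 1 = 6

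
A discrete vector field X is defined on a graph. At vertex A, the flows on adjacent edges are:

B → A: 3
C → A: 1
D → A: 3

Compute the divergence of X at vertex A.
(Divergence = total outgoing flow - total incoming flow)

Divergence = sum of outgoing flows = (-3) + (-1) + (-3) = -7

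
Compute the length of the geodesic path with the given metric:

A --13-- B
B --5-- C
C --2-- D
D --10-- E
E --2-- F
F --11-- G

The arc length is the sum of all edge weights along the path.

Arc length = 13 + 5 + 2 + 10 + 2 + 11 = 43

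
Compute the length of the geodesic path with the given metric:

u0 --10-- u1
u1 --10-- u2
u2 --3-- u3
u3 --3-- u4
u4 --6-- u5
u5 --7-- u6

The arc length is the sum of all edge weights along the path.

Arc length = 10 + 10 + 3 + 3 + 6 + 7 = 39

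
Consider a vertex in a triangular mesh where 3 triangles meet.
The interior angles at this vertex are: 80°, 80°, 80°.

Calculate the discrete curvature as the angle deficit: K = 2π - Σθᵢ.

Sum of angles = 240°. K = 360° - 240° = 120°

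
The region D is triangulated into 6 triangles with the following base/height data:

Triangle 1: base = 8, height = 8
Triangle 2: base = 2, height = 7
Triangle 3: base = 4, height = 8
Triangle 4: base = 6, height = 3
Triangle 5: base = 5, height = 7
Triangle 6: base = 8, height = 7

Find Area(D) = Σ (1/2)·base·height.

(1/2)×8×8 + (1/2)×2×7 + (1/2)×4×8 + (1/2)×6×3 + (1/2)×5×7 + (1/2)×8×7 = 109.5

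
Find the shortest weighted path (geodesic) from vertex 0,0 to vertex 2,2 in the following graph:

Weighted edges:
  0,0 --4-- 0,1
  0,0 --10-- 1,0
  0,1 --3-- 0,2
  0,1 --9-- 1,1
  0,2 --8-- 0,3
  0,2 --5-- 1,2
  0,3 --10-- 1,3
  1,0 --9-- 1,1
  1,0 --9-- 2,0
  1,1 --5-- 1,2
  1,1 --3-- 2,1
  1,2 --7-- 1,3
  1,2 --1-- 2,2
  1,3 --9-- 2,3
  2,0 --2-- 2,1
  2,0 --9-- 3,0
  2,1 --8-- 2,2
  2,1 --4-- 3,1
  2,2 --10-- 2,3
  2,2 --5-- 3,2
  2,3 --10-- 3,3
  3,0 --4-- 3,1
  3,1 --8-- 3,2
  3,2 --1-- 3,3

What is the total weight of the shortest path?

Shortest path: 0,0 → 0,1 → 0,2 → 1,2 → 2,2, total weight = 13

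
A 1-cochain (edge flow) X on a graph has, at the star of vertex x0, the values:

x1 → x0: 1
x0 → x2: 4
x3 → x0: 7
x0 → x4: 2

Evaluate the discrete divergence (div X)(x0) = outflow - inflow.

Divergence = sum of outgoing flows = (-1) + 4 + (-7) + 2 = -2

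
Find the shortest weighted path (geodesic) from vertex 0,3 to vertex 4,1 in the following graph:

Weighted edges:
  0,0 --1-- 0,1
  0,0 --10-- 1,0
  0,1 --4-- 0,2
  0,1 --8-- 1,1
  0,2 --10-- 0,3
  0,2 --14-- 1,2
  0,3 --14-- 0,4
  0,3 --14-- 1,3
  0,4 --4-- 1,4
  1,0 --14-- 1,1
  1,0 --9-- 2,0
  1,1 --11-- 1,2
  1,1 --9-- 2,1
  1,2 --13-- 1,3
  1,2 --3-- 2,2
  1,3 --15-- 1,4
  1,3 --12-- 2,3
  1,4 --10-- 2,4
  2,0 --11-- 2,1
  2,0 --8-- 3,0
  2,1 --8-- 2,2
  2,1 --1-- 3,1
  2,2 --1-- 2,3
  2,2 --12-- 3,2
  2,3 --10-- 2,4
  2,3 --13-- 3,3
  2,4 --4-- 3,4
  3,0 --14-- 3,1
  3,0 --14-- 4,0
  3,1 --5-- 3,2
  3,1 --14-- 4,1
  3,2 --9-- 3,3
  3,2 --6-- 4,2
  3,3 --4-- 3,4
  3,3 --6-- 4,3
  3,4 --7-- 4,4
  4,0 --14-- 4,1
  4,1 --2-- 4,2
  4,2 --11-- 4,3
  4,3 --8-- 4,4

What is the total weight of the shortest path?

Shortest path: 0,3 → 0,2 → 0,1 → 1,1 → 2,1 → 3,1 → 3,2 → 4,2 → 4,1, total weight = 45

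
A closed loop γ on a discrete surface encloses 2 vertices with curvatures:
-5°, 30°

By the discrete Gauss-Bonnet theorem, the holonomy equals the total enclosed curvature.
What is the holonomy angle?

Holonomy = total enclosed curvature = (-5°) + 30° = 25°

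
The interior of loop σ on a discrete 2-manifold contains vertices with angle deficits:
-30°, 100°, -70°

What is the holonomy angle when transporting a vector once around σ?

Holonomy = total enclosed curvature = (-30°) + 100° + (-70°) = 0°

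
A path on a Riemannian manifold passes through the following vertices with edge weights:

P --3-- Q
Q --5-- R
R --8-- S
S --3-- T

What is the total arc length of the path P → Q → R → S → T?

Arc length = 3 + 5 + 8 + 3 = 19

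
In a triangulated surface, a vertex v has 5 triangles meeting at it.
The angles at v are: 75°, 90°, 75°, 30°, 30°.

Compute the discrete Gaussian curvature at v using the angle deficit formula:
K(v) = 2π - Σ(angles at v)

Sum of angles = 300°. K = 360° - 300° = 60°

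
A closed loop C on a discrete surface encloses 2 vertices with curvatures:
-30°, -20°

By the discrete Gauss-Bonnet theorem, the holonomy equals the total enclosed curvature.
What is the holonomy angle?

Holonomy = total enclosed curvature = (-30°) + (-20°) = -50°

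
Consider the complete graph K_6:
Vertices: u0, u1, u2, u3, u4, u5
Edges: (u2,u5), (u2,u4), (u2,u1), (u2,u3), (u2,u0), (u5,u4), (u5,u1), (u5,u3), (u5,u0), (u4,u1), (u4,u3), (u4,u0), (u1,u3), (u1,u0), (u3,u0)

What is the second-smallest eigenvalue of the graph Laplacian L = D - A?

For the complete graph K_n, L = nI − J (J = all-ones matrix). J has eigenvalues n (once, eigenvector 𝟙) and 0 (multiplicity n−1), so L has eigenvalues 0 (once) and n (multiplicity n−1). Here n = 6: eigenvalue 0 once and 6 with multiplicity 5.
Laplacian eigenvalues: [0.0, 6.0, 6.0, 6.0, 6.0, 6.0]. Algebraic connectivity (smallest non-zero eigenvalue) = 6.0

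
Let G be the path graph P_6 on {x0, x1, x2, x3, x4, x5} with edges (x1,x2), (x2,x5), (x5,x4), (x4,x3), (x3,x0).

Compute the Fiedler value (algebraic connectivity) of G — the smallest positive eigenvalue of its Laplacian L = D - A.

The path graph P_n has Laplacian eigenvalues λ_k = 2 − 2cos(kπ/n), k = 0, 1, …, n−1. Here n = 6:
k=0: 2 − 2cos(0) = 0.0; k=1: 2 − 2cos(π/6) = 0.2679; k=2: 2 − 2cos(π/3) = 1.0; k=3: 2 − 2cos(π/2) = 2.0; k=4: 2 − 2cos(2π/3) = 3.0; k=5: 2 − 2cos(5π/6) = 3.7321.
Laplacian eigenvalues: [0.0, 0.2679, 1.0, 2.0, 3.0, 3.7321]. Algebraic connectivity (smallest non-zero eigenvalue) = 0.2679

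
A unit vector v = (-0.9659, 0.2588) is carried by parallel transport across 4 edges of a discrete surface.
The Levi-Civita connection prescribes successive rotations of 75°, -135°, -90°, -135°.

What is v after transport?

Total rotation: 75° + (-135°) + (-90°) + (-135°) = -285° ≡ 75° (mod 360°). Final vector: (-0.5000, -0.8660)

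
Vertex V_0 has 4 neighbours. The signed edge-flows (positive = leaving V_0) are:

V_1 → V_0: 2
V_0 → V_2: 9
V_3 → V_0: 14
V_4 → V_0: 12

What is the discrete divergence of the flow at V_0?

Divergence = sum of outgoing flows = (-2) + 9 + (-14) + (-12) = -19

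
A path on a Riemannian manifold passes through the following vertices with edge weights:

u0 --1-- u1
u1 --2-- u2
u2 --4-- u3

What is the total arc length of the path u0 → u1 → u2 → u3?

Arc length = 1 + 2 + 4 = 7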